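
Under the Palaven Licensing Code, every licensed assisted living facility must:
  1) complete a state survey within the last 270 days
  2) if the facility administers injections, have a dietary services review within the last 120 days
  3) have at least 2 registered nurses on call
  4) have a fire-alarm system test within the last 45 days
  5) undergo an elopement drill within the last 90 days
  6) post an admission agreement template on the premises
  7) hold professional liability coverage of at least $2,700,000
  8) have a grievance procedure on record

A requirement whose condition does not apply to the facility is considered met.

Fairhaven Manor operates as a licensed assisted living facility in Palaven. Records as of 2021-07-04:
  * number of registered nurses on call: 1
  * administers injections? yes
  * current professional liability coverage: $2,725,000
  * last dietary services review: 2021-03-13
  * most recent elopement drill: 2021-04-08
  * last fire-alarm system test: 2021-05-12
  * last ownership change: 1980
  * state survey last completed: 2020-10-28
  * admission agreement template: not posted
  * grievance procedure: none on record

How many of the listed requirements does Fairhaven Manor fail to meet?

4

1. state survey 249 days ago vs limit 270 → met
2. condition 'administers injections' holds; dietary services review 113 days ago vs limit 120 → met
3. registered nurses on call 1 < 2 → not met
4. fire-alarm system test 53 days ago vs limit 45 → not met
5. elopement drill 87 days ago vs limit 90 → met
6. admission agreement template absent → not met
7. professional liability coverage $2,725,000 ≥ $2,700,000 → met
8. grievance procedure absent → not met
Not met: 4 of 8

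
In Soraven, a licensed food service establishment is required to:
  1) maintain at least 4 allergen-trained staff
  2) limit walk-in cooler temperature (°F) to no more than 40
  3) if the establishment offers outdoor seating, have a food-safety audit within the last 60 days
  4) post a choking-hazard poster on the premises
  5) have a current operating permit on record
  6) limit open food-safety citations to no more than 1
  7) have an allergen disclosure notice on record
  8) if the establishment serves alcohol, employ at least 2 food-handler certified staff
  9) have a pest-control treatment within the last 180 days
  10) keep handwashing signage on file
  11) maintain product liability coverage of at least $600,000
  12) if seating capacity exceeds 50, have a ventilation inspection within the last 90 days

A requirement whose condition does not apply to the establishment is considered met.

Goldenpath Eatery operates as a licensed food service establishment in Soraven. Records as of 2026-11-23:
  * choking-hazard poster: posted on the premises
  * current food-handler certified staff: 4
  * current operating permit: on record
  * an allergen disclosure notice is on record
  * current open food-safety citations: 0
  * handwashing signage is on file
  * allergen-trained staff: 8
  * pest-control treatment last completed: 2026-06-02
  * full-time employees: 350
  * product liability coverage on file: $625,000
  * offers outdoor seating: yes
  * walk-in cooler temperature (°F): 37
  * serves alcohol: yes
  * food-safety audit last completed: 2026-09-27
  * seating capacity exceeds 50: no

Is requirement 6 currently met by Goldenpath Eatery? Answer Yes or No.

6. open food-safety citations 0 ≤ 1 → met

Yes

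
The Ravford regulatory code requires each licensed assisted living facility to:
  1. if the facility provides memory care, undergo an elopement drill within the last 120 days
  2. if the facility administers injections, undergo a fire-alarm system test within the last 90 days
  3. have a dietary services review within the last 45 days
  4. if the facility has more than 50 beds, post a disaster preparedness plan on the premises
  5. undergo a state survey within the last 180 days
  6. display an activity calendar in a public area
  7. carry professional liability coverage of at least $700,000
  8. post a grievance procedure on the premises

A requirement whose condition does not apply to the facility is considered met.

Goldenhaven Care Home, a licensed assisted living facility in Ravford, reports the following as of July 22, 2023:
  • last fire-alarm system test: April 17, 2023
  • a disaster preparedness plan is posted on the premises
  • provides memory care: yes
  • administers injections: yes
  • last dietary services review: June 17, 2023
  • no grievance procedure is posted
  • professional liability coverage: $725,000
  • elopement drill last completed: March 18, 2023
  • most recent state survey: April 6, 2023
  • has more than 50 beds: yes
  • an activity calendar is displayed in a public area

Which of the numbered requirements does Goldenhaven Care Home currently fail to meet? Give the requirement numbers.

1, 2, 8

1. condition 'provides memory care' holds; elopement drill 126 days ago vs limit 120 → not met
2. condition 'administers injections' holds; fire-alarm system test 96 days ago vs limit 90 → not met
3. dietary services review 35 days ago vs limit 45 → met
4. condition 'has more than 50 beds' holds; disaster preparedness plan present → met
5. state survey 107 days ago vs limit 180 → met
6. activity calendar present → met
7. professional liability coverage $725,000 ≥ $700,000 → met
8. grievance procedure absent → not met
Not met: 1, 2, 8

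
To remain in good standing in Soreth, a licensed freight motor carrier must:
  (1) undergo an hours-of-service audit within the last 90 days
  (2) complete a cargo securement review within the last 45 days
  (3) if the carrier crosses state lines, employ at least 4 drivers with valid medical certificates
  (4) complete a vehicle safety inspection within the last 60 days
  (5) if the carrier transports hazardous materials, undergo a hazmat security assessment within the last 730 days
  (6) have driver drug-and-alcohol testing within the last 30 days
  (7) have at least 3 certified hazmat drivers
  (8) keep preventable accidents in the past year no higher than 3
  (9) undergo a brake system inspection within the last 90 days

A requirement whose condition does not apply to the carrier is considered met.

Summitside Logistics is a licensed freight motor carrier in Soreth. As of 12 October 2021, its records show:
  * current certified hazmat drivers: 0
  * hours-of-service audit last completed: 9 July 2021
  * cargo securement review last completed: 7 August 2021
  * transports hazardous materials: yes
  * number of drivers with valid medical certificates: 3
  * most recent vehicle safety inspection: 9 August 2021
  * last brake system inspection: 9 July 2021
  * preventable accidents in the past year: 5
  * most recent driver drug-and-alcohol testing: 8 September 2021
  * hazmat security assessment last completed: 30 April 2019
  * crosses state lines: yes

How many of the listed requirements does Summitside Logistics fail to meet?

9

1. hours-of-service audit 95 days ago vs limit 90 → not met
2. cargo securement review 66 days ago vs limit 45 → not met
3. condition 'crosses state lines' holds; drivers with valid medical certificates 3 < 4 → not met
4. vehicle safety inspection 64 days ago vs limit 60 → not met
5. condition 'transports hazardous materials' holds; hazmat security assessment 896 days ago vs limit 730 → not met
6. driver drug-and-alcohol testing 34 days ago vs limit 30 → not met
7. certified hazmat drivers 0 < 3 → not met
8. preventable accidents in the past year 5 > 3 → not met
9. brake system inspection 95 days ago vs limit 90 → not met
Not met: 9 of 9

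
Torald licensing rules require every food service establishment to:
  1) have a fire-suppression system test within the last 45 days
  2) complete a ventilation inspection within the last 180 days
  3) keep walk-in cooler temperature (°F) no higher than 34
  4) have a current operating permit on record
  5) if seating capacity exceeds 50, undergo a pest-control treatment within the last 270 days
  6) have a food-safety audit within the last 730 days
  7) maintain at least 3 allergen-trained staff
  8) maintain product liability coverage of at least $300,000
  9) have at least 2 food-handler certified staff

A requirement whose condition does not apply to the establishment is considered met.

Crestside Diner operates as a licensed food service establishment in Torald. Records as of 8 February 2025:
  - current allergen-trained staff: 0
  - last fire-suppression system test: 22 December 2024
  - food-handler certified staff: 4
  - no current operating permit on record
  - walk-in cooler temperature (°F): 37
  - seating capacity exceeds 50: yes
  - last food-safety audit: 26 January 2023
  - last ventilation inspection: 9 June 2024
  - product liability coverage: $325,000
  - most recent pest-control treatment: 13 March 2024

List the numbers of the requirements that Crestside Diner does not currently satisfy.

1, 2, 3, 4, 5, 6, 7

1. fire-suppression system test 48 days ago vs limit 45 → not met
2. ventilation inspection 244 days ago vs limit 180 → not met
3. walk-in cooler temperature (°F) 37 > 34 → not met
4. current operating permit absent → not met
5. condition 'seating capacity exceeds 50' holds; pest-control treatment 332 days ago vs limit 270 → not met
6. food-safety audit 744 days ago vs limit 730 → not met
7. allergen-trained staff 0 < 3 → not met
8. product liability coverage $325,000 ≥ $300,000 → met
9. food-handler certified staff 4 ≥ 2 → met
Not met: 1, 2, 3, 4, 5, 6, 7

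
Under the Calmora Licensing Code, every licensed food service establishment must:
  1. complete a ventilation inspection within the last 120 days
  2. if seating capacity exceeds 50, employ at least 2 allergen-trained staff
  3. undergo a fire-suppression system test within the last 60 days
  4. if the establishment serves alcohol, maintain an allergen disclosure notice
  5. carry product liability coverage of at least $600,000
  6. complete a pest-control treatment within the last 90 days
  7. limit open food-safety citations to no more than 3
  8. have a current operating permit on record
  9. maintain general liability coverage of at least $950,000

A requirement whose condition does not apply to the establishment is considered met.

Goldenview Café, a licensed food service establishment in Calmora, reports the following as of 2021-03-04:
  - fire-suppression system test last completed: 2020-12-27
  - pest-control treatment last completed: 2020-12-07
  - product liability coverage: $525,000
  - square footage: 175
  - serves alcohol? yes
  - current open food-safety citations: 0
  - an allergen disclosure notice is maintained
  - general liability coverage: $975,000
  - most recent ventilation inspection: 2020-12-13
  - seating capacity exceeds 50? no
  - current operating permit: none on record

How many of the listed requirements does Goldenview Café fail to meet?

1. ventilation inspection 81 days ago vs limit 120 → met
2. condition 'seating capacity exceeds 50' does not hold → requirement n/a → met
3. fire-suppression system test 67 days ago vs limit 60 → not met
4. condition 'serves alcohol' holds; allergen disclosure notice present → met
5. product liability coverage $525,000 < $600,000 → not met
6. pest-control treatment 87 days ago vs limit 90 → met
7. open food-safety citations 0 ≤ 3 → met
8. current operating permit absent → not met
9. general liability coverage $975,000 ≥ $950,000 → met
Not met: 3 of 9

3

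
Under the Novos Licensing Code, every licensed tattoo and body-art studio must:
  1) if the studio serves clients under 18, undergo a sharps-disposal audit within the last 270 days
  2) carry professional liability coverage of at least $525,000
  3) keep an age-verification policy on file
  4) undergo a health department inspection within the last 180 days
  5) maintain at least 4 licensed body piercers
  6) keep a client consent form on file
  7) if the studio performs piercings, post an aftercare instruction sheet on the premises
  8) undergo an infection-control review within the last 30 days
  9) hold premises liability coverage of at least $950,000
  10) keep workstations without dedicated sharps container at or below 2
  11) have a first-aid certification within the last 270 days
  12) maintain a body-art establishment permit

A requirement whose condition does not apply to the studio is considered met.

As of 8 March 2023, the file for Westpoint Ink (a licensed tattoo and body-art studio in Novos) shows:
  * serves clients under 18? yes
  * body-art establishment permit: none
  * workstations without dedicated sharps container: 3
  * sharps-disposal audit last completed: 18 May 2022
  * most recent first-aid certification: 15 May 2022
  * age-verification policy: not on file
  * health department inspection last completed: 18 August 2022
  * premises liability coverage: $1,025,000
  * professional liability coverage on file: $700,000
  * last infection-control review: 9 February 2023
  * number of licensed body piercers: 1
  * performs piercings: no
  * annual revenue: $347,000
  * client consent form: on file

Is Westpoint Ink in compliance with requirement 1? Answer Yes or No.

1. condition 'serves clients under 18' holds; sharps-disposal audit 294 days ago vs limit 270 → not met

No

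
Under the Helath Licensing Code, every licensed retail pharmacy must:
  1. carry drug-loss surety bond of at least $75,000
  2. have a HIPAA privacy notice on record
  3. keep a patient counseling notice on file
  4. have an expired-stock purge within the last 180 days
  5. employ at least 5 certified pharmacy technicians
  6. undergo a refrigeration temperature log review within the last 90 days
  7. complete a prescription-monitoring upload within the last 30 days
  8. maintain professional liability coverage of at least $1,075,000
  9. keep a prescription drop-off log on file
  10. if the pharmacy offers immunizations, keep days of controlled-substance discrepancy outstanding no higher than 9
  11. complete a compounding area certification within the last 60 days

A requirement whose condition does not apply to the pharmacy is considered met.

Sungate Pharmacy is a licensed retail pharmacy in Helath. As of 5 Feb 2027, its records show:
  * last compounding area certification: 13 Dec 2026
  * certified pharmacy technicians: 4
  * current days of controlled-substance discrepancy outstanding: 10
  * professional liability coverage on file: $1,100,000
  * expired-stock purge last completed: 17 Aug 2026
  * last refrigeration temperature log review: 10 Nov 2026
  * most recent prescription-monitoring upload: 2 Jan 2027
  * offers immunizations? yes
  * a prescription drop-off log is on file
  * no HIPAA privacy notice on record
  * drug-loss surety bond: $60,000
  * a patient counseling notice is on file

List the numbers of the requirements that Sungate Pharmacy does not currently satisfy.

1. drug-loss surety bond $60,000 < $75,000 → not met
2. HIPAA privacy notice absent → not met
3. patient counseling notice present → met
4. expired-stock purge 172 days ago vs limit 180 → met
5. certified pharmacy technicians 4 < 5 → not met
6. refrigeration temperature log review 87 days ago vs limit 90 → met
7. prescription-monitoring upload 34 days ago vs limit 30 → not met
8. professional liability coverage $1,100,000 ≥ $1,075,000 → met
9. prescription drop-off log present → met
10. condition 'offers immunizations' holds; days of controlled-substance discrepancy outstanding 10 > 9 → not met
11. compounding area certification 54 days ago vs limit 60 → met
Not met: 1, 2, 5, 7, 10

1, 2, 5, 7, 10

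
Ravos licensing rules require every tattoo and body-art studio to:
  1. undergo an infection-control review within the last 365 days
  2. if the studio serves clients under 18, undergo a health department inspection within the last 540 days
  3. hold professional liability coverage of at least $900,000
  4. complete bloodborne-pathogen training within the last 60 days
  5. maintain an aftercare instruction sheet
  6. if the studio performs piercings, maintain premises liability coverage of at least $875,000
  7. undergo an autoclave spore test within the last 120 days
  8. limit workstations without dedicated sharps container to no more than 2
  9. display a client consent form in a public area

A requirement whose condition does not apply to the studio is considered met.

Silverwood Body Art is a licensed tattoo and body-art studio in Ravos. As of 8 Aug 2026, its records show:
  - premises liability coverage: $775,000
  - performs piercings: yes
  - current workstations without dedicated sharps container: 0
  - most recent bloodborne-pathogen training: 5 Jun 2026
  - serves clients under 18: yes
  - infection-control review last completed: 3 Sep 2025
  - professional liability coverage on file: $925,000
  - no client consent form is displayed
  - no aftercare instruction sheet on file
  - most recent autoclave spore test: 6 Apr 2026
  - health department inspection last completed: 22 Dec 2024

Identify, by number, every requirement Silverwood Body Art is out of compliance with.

1. infection-control review 339 days ago vs limit 365 → met
2. condition 'serves clients under 18' holds; health department inspection 594 days ago vs limit 540 → not met
3. professional liability coverage $925,000 ≥ $900,000 → met
4. bloodborne-pathogen training 64 days ago vs limit 60 → not met
5. aftercare instruction sheet absent → not met
6. condition 'performs piercings' holds; premises liability coverage $775,000 < $875,000 → not met
7. autoclave spore test 124 days ago vs limit 120 → not met
8. workstations without dedicated sharps container 0 ≤ 2 → met
9. client consent form absent → not met
Not met: 2, 4, 5, 6, 7, 9

2, 4, 5, 6, 7, 9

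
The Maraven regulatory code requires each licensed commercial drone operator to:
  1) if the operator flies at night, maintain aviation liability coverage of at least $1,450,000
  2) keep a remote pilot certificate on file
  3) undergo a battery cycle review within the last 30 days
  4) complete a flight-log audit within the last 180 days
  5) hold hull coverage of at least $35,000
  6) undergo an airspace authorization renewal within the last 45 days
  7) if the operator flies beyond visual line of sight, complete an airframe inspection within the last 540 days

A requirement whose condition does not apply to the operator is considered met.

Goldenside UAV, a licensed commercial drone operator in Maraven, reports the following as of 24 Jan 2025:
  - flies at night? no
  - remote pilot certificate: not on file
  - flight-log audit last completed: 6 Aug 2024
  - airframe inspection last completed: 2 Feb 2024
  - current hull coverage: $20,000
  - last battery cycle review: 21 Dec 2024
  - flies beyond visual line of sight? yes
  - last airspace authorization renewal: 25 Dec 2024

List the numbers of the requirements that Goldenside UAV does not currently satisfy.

2, 3, 5

1. condition 'flies at night' does not hold → requirement n/a → met
2. remote pilot certificate absent → not met
3. battery cycle review 34 days ago vs limit 30 → not met
4. flight-log audit 171 days ago vs limit 180 → met
5. hull coverage $20,000 < $35,000 → not met
6. airspace authorization renewal 30 days ago vs limit 45 → met
7. condition 'flies beyond visual line of sight' holds; airframe inspection 357 days ago vs limit 540 → met
Not met: 2, 3, 5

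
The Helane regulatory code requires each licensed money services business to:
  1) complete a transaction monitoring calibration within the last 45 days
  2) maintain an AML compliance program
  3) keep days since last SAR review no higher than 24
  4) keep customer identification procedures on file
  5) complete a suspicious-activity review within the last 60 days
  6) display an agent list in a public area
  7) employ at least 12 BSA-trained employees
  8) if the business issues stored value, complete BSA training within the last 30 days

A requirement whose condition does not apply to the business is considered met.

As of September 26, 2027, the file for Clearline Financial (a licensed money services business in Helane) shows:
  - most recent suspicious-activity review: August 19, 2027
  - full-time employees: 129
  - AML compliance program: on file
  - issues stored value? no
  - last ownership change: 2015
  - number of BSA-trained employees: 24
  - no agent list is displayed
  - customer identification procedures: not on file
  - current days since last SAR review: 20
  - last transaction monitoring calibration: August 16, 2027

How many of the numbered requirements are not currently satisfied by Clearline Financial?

1. transaction monitoring calibration 41 days ago vs limit 45 → met
2. AML compliance program present → met
3. days since last SAR review 20 ≤ 24 → met
4. customer identification procedures absent → not met
5. suspicious-activity review 38 days ago vs limit 60 → met
6. agent list absent → not met
7. BSA-trained employees 24 ≥ 12 → met
8. condition 'issues stored value' does not hold → requirement n/a → met
Not met: 2 of 8

2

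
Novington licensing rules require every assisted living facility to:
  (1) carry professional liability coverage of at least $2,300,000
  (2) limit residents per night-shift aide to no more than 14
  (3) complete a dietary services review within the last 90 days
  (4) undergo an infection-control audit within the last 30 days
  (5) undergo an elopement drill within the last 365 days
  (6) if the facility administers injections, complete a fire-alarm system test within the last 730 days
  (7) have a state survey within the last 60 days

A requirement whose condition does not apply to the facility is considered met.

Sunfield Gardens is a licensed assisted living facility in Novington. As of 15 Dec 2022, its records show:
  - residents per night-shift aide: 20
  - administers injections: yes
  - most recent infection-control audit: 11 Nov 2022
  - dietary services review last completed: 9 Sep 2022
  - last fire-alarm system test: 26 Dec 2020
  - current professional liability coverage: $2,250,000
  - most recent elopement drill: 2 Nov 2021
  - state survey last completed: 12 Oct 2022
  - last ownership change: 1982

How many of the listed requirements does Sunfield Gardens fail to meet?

1. professional liability coverage $2,250,000 < $2,300,000 → not met
2. residents per night-shift aide 20 > 14 → not met
3. dietary services review 97 days ago vs limit 90 → not met
4. infection-control audit 34 days ago vs limit 30 → not met
5. elopement drill 408 days ago vs limit 365 → not met
6. condition 'administers injections' holds; fire-alarm system test 719 days ago vs limit 730 → met
7. state survey 64 days ago vs limit 60 → not met
Not met: 6 of 7

6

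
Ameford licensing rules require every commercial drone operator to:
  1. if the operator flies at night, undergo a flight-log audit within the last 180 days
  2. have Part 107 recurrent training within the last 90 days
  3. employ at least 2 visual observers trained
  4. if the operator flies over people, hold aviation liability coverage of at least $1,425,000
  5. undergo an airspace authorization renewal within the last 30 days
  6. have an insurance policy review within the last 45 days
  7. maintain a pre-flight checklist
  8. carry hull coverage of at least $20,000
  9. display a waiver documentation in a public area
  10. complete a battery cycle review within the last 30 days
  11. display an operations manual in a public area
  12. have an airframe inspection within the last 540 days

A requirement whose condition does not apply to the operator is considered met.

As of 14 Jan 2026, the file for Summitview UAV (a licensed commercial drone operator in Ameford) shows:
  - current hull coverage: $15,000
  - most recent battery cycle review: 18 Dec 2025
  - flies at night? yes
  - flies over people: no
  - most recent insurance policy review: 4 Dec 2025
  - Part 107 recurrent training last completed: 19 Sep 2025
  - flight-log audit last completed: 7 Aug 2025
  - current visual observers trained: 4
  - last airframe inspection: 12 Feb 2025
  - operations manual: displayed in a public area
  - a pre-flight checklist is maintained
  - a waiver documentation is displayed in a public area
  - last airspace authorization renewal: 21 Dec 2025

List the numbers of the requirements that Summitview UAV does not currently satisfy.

2, 8

1. condition 'flies at night' holds; flight-log audit 160 days ago vs limit 180 → met
2. Part 107 recurrent training 117 days ago vs limit 90 → not met
3. visual observers trained 4 ≥ 2 → met
4. condition 'flies over people' does not hold → requirement n/a → met
5. airspace authorization renewal 24 days ago vs limit 30 → met
6. insurance policy review 41 days ago vs limit 45 → met
7. pre-flight checklist present → met
8. hull coverage $15,000 < $20,000 → not met
9. waiver documentation present → met
10. battery cycle review 27 days ago vs limit 30 → met
11. operations manual present → met
12. airframe inspection 336 days ago vs limit 540 → met
Not met: 2, 8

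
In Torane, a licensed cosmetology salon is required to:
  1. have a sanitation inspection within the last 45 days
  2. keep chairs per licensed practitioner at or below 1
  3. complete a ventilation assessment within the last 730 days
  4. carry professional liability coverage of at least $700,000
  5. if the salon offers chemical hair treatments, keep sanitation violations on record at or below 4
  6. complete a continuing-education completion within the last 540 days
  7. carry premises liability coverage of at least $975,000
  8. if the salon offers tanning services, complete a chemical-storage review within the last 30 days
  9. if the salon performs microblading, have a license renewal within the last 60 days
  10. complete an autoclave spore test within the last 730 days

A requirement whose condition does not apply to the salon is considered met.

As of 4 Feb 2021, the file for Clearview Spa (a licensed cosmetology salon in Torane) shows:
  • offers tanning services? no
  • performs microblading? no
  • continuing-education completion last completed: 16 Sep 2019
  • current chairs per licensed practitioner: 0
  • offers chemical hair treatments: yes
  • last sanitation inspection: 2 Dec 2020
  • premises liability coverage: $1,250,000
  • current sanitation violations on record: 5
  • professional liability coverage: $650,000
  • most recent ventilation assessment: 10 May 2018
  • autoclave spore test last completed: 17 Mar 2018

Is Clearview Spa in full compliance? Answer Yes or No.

1. sanitation inspection 64 days ago vs limit 45 → not met
2. chairs per licensed practitioner 0 ≤ 1 → met
3. ventilation assessment 1001 days ago vs limit 730 → not met
4. professional liability coverage $650,000 < $700,000 → not met
5. condition 'offers chemical hair treatments' holds; sanitation violations on record 5 > 4 → not met
6. continuing-education completion 507 days ago vs limit 540 → met
7. premises liability coverage $1,250,000 ≥ $975,000 → met
8. condition 'offers tanning services' does not hold → requirement n/a → met
9. condition 'performs microblading' does not hold → requirement n/a → met
10. autoclave spore test 1055 days ago vs limit 730 → not met
Not met: 1, 3, 4, 5, 10

No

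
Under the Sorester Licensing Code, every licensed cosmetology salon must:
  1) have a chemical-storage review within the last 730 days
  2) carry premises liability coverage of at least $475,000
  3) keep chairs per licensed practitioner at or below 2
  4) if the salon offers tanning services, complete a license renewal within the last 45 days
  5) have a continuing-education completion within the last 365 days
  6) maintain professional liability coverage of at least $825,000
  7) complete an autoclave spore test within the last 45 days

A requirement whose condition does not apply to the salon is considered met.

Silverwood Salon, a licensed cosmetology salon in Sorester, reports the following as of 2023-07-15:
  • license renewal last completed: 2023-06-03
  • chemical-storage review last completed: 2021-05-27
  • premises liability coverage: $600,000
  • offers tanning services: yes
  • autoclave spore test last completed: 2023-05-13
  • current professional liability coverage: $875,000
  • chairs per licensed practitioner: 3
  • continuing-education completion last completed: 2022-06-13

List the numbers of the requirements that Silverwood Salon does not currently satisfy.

1. chemical-storage review 779 days ago vs limit 730 → not met
2. premises liability coverage $600,000 ≥ $475,000 → met
3. chairs per licensed practitioner 3 > 2 → not met
4. condition 'offers tanning services' holds; license renewal 42 days ago vs limit 45 → met
5. continuing-education completion 397 days ago vs limit 365 → not met
6. professional liability coverage $875,000 ≥ $825,000 → met
7. autoclave spore test 63 days ago vs limit 45 → not met
Not met: 1, 3, 5, 7

1, 3, 5, 7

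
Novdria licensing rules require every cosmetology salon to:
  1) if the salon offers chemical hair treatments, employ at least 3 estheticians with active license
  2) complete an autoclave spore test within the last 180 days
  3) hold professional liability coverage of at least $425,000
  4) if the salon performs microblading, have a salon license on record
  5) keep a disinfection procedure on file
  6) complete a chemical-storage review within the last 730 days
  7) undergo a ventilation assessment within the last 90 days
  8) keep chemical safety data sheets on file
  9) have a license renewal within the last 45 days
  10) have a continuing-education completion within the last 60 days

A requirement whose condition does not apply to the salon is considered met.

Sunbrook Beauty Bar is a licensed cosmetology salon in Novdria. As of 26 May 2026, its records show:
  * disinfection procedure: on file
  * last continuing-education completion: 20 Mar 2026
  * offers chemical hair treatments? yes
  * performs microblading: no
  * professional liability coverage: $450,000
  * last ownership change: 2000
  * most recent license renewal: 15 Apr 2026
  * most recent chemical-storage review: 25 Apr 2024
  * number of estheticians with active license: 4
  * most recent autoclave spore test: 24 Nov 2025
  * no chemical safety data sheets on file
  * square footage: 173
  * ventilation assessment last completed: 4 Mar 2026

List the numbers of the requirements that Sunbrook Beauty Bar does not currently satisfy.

1. condition 'offers chemical hair treatments' holds; estheticians with active license 4 ≥ 3 → met
2. autoclave spore test 183 days ago vs limit 180 → not met
3. professional liability coverage $450,000 ≥ $425,000 → met
4. condition 'performs microblading' does not hold → requirement n/a → met
5. disinfection procedure present → met
6. chemical-storage review 761 days ago vs limit 730 → not met
7. ventilation assessment 83 days ago vs limit 90 → met
8. chemical safety data sheets absent → not met
9. license renewal 41 days ago vs limit 45 → met
10. continuing-education completion 67 days ago vs limit 60 → not met
Not met: 2, 6, 8, 10

2, 6, 8, 10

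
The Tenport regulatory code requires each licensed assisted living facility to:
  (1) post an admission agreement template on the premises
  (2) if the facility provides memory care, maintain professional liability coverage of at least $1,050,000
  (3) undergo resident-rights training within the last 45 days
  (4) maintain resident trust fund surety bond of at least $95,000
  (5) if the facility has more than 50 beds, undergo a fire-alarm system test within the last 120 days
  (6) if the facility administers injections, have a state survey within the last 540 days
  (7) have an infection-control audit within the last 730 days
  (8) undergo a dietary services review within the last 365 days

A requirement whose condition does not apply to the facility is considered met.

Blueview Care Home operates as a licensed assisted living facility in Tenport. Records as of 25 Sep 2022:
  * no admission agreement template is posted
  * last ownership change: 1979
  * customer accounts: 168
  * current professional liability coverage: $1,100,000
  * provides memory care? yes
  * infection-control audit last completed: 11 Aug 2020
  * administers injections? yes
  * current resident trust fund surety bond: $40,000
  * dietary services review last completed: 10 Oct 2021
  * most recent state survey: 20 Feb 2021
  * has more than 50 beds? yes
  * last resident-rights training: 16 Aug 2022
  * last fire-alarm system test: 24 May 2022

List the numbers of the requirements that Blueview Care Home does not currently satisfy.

1, 4, 5, 6, 7

1. admission agreement template absent → not met
2. condition 'provides memory care' holds; professional liability coverage $1,100,000 ≥ $1,050,000 → met
3. resident-rights training 40 days ago vs limit 45 → met
4. resident trust fund surety bond $40,000 < $95,000 → not met
5. condition 'has more than 50 beds' holds; fire-alarm system test 124 days ago vs limit 120 → not met
6. condition 'administers injections' holds; state survey 582 days ago vs limit 540 → not met
7. infection-control audit 775 days ago vs limit 730 → not met
8. dietary services review 350 days ago vs limit 365 → met
Not met: 1, 4, 5, 6, 7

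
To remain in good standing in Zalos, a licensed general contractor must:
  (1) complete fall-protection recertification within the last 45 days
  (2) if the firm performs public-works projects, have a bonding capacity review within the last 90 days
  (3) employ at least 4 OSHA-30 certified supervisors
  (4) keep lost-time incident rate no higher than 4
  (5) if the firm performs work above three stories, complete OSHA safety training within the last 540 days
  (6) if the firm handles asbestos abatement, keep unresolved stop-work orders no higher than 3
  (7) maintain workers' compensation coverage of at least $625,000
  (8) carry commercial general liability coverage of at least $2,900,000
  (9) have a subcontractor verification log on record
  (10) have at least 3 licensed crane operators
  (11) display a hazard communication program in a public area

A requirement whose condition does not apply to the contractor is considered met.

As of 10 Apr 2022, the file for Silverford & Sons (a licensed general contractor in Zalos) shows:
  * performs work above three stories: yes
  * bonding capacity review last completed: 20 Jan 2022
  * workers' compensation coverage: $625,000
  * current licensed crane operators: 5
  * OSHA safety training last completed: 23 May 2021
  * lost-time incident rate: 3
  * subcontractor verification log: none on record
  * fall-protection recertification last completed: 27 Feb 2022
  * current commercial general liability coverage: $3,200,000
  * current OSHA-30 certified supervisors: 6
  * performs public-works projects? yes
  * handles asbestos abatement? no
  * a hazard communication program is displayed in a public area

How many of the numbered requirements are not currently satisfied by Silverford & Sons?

1. fall-protection recertification 42 days ago vs limit 45 → met
2. condition 'performs public-works projects' holds; bonding capacity review 80 days ago vs limit 90 → met
3. OSHA-30 certified supervisors 6 ≥ 4 → met
4. lost-time incident rate 3 ≤ 4 → met
5. condition 'performs work above three stories' holds; OSHA safety training 322 days ago vs limit 540 → met
6. condition 'handles asbestos abatement' does not hold → requirement n/a → met
7. workers' compensation coverage $625,000 ≥ $625,000 → met
8. commercial general liability coverage $3,200,000 ≥ $2,900,000 → met
9. subcontractor verification log absent → not met
10. licensed crane operators 5 ≥ 3 → met
11. hazard communication program present → met
Not met: 1 of 11

1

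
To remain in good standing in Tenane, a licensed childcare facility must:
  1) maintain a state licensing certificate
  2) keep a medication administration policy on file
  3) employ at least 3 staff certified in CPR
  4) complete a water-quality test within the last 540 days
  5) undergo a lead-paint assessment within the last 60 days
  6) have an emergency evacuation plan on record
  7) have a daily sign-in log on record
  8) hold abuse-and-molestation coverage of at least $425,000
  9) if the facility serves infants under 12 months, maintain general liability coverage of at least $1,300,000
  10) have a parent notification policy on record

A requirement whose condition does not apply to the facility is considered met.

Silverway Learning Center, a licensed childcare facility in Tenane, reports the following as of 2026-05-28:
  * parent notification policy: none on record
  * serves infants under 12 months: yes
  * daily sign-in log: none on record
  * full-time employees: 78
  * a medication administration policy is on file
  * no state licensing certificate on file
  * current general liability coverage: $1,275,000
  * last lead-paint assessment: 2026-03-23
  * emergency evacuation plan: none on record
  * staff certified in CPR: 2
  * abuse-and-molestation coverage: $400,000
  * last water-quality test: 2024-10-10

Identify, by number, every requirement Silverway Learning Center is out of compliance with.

1. state licensing certificate absent → not met
2. medication administration policy present → met
3. staff certified in CPR 2 < 3 → not met
4. water-quality test 595 days ago vs limit 540 → not met
5. lead-paint assessment 66 days ago vs limit 60 → not met
6. emergency evacuation plan absent → not met
7. daily sign-in log absent → not met
8. abuse-and-molestation coverage $400,000 < $425,000 → not met
9. condition 'serves infants under 12 months' holds; general liability coverage $1,275,000 < $1,300,000 → not met
10. parent notification policy absent → not met
Not met: 1, 3, 4, 5, 6, 7, 8, 9, 10

1, 3, 4, 5, 6, 7, 8, 9, 10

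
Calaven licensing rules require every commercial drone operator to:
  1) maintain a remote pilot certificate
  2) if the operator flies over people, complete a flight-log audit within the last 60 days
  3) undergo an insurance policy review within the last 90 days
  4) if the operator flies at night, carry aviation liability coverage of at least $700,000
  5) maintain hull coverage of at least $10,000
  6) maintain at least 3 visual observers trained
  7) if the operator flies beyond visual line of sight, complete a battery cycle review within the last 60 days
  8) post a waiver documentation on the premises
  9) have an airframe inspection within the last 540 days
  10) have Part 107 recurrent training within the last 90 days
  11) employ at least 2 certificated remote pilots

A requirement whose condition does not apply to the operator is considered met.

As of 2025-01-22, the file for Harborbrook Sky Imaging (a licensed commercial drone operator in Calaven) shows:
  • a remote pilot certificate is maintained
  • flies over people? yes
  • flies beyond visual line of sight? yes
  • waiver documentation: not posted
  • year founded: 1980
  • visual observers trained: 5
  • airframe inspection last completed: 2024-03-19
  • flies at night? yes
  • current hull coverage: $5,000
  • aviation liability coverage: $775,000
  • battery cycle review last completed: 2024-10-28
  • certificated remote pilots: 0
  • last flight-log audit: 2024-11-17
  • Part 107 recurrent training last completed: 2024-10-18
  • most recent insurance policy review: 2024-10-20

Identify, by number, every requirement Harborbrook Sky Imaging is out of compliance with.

2, 3, 5, 7, 8, 10, 11

1. remote pilot certificate present → met
2. condition 'flies over people' holds; flight-log audit 66 days ago vs limit 60 → not met
3. insurance policy review 94 days ago vs limit 90 → not met
4. condition 'flies at night' holds; aviation liability coverage $775,000 ≥ $700,000 → met
5. hull coverage $5,000 < $10,000 → not met
6. visual observers trained 5 ≥ 3 → met
7. condition 'flies beyond visual line of sight' holds; battery cycle review 86 days ago vs limit 60 → not met
8. waiver documentation absent → not met
9. airframe inspection 309 days ago vs limit 540 → met
10. Part 107 recurrent training 96 days ago vs limit 90 → not met
11. certificated remote pilots 0 < 2 → not met
Not met: 2, 3, 5, 7, 8, 10, 11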